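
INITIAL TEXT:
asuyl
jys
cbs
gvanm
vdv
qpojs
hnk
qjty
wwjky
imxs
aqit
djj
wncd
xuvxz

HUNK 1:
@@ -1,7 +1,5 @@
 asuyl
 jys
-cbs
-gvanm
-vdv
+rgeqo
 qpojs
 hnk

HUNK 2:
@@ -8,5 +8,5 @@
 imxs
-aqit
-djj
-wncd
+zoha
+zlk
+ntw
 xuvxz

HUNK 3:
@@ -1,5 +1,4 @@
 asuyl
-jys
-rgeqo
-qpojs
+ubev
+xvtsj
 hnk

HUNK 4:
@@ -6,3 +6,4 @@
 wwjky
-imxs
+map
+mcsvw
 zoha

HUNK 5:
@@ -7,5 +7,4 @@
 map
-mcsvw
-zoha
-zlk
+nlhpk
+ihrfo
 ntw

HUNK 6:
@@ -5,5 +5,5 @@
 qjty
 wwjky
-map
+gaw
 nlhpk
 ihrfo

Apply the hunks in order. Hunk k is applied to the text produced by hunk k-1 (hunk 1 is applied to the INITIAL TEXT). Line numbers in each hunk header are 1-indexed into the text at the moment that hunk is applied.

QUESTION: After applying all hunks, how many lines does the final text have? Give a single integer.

Answer: 11

Derivation:
Hunk 1: at line 1 remove [cbs,gvanm,vdv] add [rgeqo] -> 12 lines: asuyl jys rgeqo qpojs hnk qjty wwjky imxs aqit djj wncd xuvxz
Hunk 2: at line 8 remove [aqit,djj,wncd] add [zoha,zlk,ntw] -> 12 lines: asuyl jys rgeqo qpojs hnk qjty wwjky imxs zoha zlk ntw xuvxz
Hunk 3: at line 1 remove [jys,rgeqo,qpojs] add [ubev,xvtsj] -> 11 lines: asuyl ubev xvtsj hnk qjty wwjky imxs zoha zlk ntw xuvxz
Hunk 4: at line 6 remove [imxs] add [map,mcsvw] -> 12 lines: asuyl ubev xvtsj hnk qjty wwjky map mcsvw zoha zlk ntw xuvxz
Hunk 5: at line 7 remove [mcsvw,zoha,zlk] add [nlhpk,ihrfo] -> 11 lines: asuyl ubev xvtsj hnk qjty wwjky map nlhpk ihrfo ntw xuvxz
Hunk 6: at line 5 remove [map] add [gaw] -> 11 lines: asuyl ubev xvtsj hnk qjty wwjky gaw nlhpk ihrfo ntw xuvxz
Final line count: 11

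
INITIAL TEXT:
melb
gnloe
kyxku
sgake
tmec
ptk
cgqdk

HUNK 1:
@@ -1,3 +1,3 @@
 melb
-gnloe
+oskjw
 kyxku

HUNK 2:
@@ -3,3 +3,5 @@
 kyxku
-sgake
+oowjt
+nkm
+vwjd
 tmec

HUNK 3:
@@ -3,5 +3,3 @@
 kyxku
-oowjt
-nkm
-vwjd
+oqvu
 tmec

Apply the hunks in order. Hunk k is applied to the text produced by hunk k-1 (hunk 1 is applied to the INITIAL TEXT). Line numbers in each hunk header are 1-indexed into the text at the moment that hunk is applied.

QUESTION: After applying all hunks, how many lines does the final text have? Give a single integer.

Answer: 7

Derivation:
Hunk 1: at line 1 remove [gnloe] add [oskjw] -> 7 lines: melb oskjw kyxku sgake tmec ptk cgqdk
Hunk 2: at line 3 remove [sgake] add [oowjt,nkm,vwjd] -> 9 lines: melb oskjw kyxku oowjt nkm vwjd tmec ptk cgqdk
Hunk 3: at line 3 remove [oowjt,nkm,vwjd] add [oqvu] -> 7 lines: melb oskjw kyxku oqvu tmec ptk cgqdk
Final line count: 7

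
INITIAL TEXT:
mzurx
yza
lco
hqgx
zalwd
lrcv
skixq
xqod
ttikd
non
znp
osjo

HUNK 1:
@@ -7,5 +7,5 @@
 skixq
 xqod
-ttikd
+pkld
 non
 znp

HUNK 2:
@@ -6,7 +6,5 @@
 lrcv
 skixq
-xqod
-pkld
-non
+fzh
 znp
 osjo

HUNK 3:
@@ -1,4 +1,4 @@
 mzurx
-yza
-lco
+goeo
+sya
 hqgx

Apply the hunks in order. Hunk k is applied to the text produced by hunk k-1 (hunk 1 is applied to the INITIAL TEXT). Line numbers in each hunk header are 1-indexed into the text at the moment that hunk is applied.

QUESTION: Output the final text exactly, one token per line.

Hunk 1: at line 7 remove [ttikd] add [pkld] -> 12 lines: mzurx yza lco hqgx zalwd lrcv skixq xqod pkld non znp osjo
Hunk 2: at line 6 remove [xqod,pkld,non] add [fzh] -> 10 lines: mzurx yza lco hqgx zalwd lrcv skixq fzh znp osjo
Hunk 3: at line 1 remove [yza,lco] add [goeo,sya] -> 10 lines: mzurx goeo sya hqgx zalwd lrcv skixq fzh znp osjo

Answer: mzurx
goeo
sya
hqgx
zalwd
lrcv
skixq
fzh
znp
osjo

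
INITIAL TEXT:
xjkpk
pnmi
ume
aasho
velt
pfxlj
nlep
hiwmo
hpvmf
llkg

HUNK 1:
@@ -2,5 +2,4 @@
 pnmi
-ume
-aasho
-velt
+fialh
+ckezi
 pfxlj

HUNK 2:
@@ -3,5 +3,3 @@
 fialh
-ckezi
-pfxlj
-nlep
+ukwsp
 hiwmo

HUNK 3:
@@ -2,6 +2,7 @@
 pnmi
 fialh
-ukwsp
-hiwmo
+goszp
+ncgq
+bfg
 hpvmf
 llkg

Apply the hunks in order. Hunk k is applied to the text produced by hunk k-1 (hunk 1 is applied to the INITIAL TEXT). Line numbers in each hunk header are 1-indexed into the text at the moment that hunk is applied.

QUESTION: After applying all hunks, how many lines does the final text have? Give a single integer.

Hunk 1: at line 2 remove [ume,aasho,velt] add [fialh,ckezi] -> 9 lines: xjkpk pnmi fialh ckezi pfxlj nlep hiwmo hpvmf llkg
Hunk 2: at line 3 remove [ckezi,pfxlj,nlep] add [ukwsp] -> 7 lines: xjkpk pnmi fialh ukwsp hiwmo hpvmf llkg
Hunk 3: at line 2 remove [ukwsp,hiwmo] add [goszp,ncgq,bfg] -> 8 lines: xjkpk pnmi fialh goszp ncgq bfg hpvmf llkg
Final line count: 8

Answer: 8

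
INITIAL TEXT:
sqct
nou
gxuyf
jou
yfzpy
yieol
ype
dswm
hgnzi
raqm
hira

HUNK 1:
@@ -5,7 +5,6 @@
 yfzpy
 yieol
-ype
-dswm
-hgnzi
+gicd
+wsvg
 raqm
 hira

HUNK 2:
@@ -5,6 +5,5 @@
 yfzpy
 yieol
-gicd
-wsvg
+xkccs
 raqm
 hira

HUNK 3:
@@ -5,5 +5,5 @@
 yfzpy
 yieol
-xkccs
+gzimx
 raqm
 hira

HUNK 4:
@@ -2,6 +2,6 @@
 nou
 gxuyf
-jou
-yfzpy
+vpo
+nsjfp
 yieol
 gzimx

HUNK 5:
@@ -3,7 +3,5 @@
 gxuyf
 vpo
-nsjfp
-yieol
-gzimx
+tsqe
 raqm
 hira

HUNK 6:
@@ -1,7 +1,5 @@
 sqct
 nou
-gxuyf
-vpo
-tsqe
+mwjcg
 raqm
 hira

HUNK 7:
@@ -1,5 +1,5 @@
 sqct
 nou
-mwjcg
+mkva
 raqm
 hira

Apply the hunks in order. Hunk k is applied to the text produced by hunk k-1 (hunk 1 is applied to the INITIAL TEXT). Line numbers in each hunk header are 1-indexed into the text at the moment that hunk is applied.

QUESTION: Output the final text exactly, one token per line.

Hunk 1: at line 5 remove [ype,dswm,hgnzi] add [gicd,wsvg] -> 10 lines: sqct nou gxuyf jou yfzpy yieol gicd wsvg raqm hira
Hunk 2: at line 5 remove [gicd,wsvg] add [xkccs] -> 9 lines: sqct nou gxuyf jou yfzpy yieol xkccs raqm hira
Hunk 3: at line 5 remove [xkccs] add [gzimx] -> 9 lines: sqct nou gxuyf jou yfzpy yieol gzimx raqm hira
Hunk 4: at line 2 remove [jou,yfzpy] add [vpo,nsjfp] -> 9 lines: sqct nou gxuyf vpo nsjfp yieol gzimx raqm hira
Hunk 5: at line 3 remove [nsjfp,yieol,gzimx] add [tsqe] -> 7 lines: sqct nou gxuyf vpo tsqe raqm hira
Hunk 6: at line 1 remove [gxuyf,vpo,tsqe] add [mwjcg] -> 5 lines: sqct nou mwjcg raqm hira
Hunk 7: at line 1 remove [mwjcg] add [mkva] -> 5 lines: sqct nou mkva raqm hira

Answer: sqct
nou
mkva
raqm
hira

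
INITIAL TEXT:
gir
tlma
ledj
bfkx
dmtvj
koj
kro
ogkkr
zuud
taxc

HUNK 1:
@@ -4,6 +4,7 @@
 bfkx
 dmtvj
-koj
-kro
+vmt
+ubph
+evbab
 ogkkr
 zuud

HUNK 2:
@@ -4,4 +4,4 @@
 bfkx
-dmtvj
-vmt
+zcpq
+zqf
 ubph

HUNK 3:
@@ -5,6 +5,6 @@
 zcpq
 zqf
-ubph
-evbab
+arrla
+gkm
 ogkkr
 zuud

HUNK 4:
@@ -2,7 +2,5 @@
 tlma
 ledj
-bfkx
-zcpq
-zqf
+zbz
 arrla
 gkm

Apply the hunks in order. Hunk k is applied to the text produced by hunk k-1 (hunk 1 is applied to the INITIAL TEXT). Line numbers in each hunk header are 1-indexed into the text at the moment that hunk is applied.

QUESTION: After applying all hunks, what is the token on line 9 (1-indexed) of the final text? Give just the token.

Answer: taxc

Derivation:
Hunk 1: at line 4 remove [koj,kro] add [vmt,ubph,evbab] -> 11 lines: gir tlma ledj bfkx dmtvj vmt ubph evbab ogkkr zuud taxc
Hunk 2: at line 4 remove [dmtvj,vmt] add [zcpq,zqf] -> 11 lines: gir tlma ledj bfkx zcpq zqf ubph evbab ogkkr zuud taxc
Hunk 3: at line 5 remove [ubph,evbab] add [arrla,gkm] -> 11 lines: gir tlma ledj bfkx zcpq zqf arrla gkm ogkkr zuud taxc
Hunk 4: at line 2 remove [bfkx,zcpq,zqf] add [zbz] -> 9 lines: gir tlma ledj zbz arrla gkm ogkkr zuud taxc
Final line 9: taxc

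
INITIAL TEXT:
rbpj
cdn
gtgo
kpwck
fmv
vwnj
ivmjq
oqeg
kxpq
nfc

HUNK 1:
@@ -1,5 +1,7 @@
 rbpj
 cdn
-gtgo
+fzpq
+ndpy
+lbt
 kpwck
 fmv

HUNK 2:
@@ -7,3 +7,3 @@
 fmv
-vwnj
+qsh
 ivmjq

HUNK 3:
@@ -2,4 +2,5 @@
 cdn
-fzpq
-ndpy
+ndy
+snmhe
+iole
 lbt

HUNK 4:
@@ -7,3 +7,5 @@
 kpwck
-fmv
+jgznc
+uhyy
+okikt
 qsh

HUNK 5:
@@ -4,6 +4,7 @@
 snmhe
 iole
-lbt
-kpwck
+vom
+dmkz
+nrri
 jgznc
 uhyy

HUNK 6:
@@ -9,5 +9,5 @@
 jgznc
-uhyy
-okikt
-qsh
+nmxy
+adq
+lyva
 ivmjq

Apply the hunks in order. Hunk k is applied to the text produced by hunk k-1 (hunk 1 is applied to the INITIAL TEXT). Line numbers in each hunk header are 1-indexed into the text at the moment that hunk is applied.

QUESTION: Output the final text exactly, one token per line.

Hunk 1: at line 1 remove [gtgo] add [fzpq,ndpy,lbt] -> 12 lines: rbpj cdn fzpq ndpy lbt kpwck fmv vwnj ivmjq oqeg kxpq nfc
Hunk 2: at line 7 remove [vwnj] add [qsh] -> 12 lines: rbpj cdn fzpq ndpy lbt kpwck fmv qsh ivmjq oqeg kxpq nfc
Hunk 3: at line 2 remove [fzpq,ndpy] add [ndy,snmhe,iole] -> 13 lines: rbpj cdn ndy snmhe iole lbt kpwck fmv qsh ivmjq oqeg kxpq nfc
Hunk 4: at line 7 remove [fmv] add [jgznc,uhyy,okikt] -> 15 lines: rbpj cdn ndy snmhe iole lbt kpwck jgznc uhyy okikt qsh ivmjq oqeg kxpq nfc
Hunk 5: at line 4 remove [lbt,kpwck] add [vom,dmkz,nrri] -> 16 lines: rbpj cdn ndy snmhe iole vom dmkz nrri jgznc uhyy okikt qsh ivmjq oqeg kxpq nfc
Hunk 6: at line 9 remove [uhyy,okikt,qsh] add [nmxy,adq,lyva] -> 16 lines: rbpj cdn ndy snmhe iole vom dmkz nrri jgznc nmxy adq lyva ivmjq oqeg kxpq nfc

Answer: rbpj
cdn
ndy
snmhe
iole
vom
dmkz
nrri
jgznc
nmxy
adq
lyva
ivmjq
oqeg
kxpq
nfc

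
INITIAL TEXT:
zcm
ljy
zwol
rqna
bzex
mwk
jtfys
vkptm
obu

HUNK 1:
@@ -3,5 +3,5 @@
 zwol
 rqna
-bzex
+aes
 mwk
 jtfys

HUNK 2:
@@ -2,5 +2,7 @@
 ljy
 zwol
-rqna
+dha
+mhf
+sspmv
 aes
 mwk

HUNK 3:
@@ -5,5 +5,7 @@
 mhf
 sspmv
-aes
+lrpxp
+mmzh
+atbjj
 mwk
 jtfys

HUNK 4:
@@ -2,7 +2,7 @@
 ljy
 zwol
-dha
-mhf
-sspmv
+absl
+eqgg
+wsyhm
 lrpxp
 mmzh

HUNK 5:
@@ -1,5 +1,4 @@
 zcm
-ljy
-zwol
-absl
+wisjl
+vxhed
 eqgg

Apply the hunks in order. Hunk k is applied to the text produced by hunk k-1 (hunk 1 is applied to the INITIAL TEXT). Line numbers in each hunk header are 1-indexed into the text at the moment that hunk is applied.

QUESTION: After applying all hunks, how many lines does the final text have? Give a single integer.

Answer: 12

Derivation:
Hunk 1: at line 3 remove [bzex] add [aes] -> 9 lines: zcm ljy zwol rqna aes mwk jtfys vkptm obu
Hunk 2: at line 2 remove [rqna] add [dha,mhf,sspmv] -> 11 lines: zcm ljy zwol dha mhf sspmv aes mwk jtfys vkptm obu
Hunk 3: at line 5 remove [aes] add [lrpxp,mmzh,atbjj] -> 13 lines: zcm ljy zwol dha mhf sspmv lrpxp mmzh atbjj mwk jtfys vkptm obu
Hunk 4: at line 2 remove [dha,mhf,sspmv] add [absl,eqgg,wsyhm] -> 13 lines: zcm ljy zwol absl eqgg wsyhm lrpxp mmzh atbjj mwk jtfys vkptm obu
Hunk 5: at line 1 remove [ljy,zwol,absl] add [wisjl,vxhed] -> 12 lines: zcm wisjl vxhed eqgg wsyhm lrpxp mmzh atbjj mwk jtfys vkptm obu
Final line count: 12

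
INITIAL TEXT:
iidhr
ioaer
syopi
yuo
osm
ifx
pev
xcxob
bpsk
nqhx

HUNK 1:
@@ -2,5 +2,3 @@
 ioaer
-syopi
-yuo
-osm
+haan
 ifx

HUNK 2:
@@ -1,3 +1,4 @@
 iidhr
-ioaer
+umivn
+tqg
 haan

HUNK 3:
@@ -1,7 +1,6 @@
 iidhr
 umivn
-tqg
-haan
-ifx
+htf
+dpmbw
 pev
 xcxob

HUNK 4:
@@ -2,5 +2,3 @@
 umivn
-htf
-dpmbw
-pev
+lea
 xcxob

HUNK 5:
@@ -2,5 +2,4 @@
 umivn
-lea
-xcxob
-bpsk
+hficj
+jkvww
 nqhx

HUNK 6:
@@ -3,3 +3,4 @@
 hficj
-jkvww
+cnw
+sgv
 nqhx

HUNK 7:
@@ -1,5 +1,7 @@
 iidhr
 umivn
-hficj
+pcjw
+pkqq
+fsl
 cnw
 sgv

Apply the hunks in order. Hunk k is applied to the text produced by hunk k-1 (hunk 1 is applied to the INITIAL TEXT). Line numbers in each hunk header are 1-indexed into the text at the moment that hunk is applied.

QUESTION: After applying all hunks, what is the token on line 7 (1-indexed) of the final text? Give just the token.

Answer: sgv

Derivation:
Hunk 1: at line 2 remove [syopi,yuo,osm] add [haan] -> 8 lines: iidhr ioaer haan ifx pev xcxob bpsk nqhx
Hunk 2: at line 1 remove [ioaer] add [umivn,tqg] -> 9 lines: iidhr umivn tqg haan ifx pev xcxob bpsk nqhx
Hunk 3: at line 1 remove [tqg,haan,ifx] add [htf,dpmbw] -> 8 lines: iidhr umivn htf dpmbw pev xcxob bpsk nqhx
Hunk 4: at line 2 remove [htf,dpmbw,pev] add [lea] -> 6 lines: iidhr umivn lea xcxob bpsk nqhx
Hunk 5: at line 2 remove [lea,xcxob,bpsk] add [hficj,jkvww] -> 5 lines: iidhr umivn hficj jkvww nqhx
Hunk 6: at line 3 remove [jkvww] add [cnw,sgv] -> 6 lines: iidhr umivn hficj cnw sgv nqhx
Hunk 7: at line 1 remove [hficj] add [pcjw,pkqq,fsl] -> 8 lines: iidhr umivn pcjw pkqq fsl cnw sgv nqhx
Final line 7: sgv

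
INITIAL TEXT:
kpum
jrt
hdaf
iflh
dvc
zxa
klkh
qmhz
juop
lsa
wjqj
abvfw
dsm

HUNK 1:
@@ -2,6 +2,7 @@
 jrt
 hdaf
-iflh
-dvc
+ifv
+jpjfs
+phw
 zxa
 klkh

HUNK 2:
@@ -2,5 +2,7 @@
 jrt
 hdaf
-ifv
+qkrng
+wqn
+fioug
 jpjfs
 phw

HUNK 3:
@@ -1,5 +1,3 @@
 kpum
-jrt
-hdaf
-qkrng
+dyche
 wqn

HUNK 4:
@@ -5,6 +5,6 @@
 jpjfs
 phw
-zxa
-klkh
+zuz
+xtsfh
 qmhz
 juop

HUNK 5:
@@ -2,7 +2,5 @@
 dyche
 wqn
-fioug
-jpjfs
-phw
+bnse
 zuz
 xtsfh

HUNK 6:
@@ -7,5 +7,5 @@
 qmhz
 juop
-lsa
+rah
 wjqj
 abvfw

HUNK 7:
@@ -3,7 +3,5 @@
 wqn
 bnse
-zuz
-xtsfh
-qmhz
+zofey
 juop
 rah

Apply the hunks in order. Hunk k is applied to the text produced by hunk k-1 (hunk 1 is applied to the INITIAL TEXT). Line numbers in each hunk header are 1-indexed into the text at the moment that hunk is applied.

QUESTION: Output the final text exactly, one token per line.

Hunk 1: at line 2 remove [iflh,dvc] add [ifv,jpjfs,phw] -> 14 lines: kpum jrt hdaf ifv jpjfs phw zxa klkh qmhz juop lsa wjqj abvfw dsm
Hunk 2: at line 2 remove [ifv] add [qkrng,wqn,fioug] -> 16 lines: kpum jrt hdaf qkrng wqn fioug jpjfs phw zxa klkh qmhz juop lsa wjqj abvfw dsm
Hunk 3: at line 1 remove [jrt,hdaf,qkrng] add [dyche] -> 14 lines: kpum dyche wqn fioug jpjfs phw zxa klkh qmhz juop lsa wjqj abvfw dsm
Hunk 4: at line 5 remove [zxa,klkh] add [zuz,xtsfh] -> 14 lines: kpum dyche wqn fioug jpjfs phw zuz xtsfh qmhz juop lsa wjqj abvfw dsm
Hunk 5: at line 2 remove [fioug,jpjfs,phw] add [bnse] -> 12 lines: kpum dyche wqn bnse zuz xtsfh qmhz juop lsa wjqj abvfw dsm
Hunk 6: at line 7 remove [lsa] add [rah] -> 12 lines: kpum dyche wqn bnse zuz xtsfh qmhz juop rah wjqj abvfw dsm
Hunk 7: at line 3 remove [zuz,xtsfh,qmhz] add [zofey] -> 10 lines: kpum dyche wqn bnse zofey juop rah wjqj abvfw dsm

Answer: kpum
dyche
wqn
bnse
zofey
juop
rah
wjqj
abvfw
dsm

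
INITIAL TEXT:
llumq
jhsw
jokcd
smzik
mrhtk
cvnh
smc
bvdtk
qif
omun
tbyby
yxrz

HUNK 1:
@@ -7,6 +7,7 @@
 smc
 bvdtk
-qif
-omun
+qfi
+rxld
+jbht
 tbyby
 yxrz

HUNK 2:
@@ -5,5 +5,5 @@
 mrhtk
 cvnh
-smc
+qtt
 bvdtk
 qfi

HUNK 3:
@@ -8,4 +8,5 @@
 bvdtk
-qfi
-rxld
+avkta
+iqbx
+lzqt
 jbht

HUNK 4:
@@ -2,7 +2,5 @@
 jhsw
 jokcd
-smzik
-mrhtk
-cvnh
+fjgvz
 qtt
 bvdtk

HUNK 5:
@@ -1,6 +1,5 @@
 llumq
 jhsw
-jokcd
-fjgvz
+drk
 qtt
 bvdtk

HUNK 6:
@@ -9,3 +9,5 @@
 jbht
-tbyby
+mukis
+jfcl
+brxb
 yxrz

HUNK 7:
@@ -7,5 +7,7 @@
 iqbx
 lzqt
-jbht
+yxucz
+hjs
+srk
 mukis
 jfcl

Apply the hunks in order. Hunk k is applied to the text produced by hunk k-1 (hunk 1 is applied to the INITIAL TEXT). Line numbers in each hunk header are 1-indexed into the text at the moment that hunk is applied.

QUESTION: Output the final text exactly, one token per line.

Hunk 1: at line 7 remove [qif,omun] add [qfi,rxld,jbht] -> 13 lines: llumq jhsw jokcd smzik mrhtk cvnh smc bvdtk qfi rxld jbht tbyby yxrz
Hunk 2: at line 5 remove [smc] add [qtt] -> 13 lines: llumq jhsw jokcd smzik mrhtk cvnh qtt bvdtk qfi rxld jbht tbyby yxrz
Hunk 3: at line 8 remove [qfi,rxld] add [avkta,iqbx,lzqt] -> 14 lines: llumq jhsw jokcd smzik mrhtk cvnh qtt bvdtk avkta iqbx lzqt jbht tbyby yxrz
Hunk 4: at line 2 remove [smzik,mrhtk,cvnh] add [fjgvz] -> 12 lines: llumq jhsw jokcd fjgvz qtt bvdtk avkta iqbx lzqt jbht tbyby yxrz
Hunk 5: at line 1 remove [jokcd,fjgvz] add [drk] -> 11 lines: llumq jhsw drk qtt bvdtk avkta iqbx lzqt jbht tbyby yxrz
Hunk 6: at line 9 remove [tbyby] add [mukis,jfcl,brxb] -> 13 lines: llumq jhsw drk qtt bvdtk avkta iqbx lzqt jbht mukis jfcl brxb yxrz
Hunk 7: at line 7 remove [jbht] add [yxucz,hjs,srk] -> 15 lines: llumq jhsw drk qtt bvdtk avkta iqbx lzqt yxucz hjs srk mukis jfcl brxb yxrz

Answer: llumq
jhsw
drk
qtt
bvdtk
avkta
iqbx
lzqt
yxucz
hjs
srk
mukis
jfcl
brxb
yxrz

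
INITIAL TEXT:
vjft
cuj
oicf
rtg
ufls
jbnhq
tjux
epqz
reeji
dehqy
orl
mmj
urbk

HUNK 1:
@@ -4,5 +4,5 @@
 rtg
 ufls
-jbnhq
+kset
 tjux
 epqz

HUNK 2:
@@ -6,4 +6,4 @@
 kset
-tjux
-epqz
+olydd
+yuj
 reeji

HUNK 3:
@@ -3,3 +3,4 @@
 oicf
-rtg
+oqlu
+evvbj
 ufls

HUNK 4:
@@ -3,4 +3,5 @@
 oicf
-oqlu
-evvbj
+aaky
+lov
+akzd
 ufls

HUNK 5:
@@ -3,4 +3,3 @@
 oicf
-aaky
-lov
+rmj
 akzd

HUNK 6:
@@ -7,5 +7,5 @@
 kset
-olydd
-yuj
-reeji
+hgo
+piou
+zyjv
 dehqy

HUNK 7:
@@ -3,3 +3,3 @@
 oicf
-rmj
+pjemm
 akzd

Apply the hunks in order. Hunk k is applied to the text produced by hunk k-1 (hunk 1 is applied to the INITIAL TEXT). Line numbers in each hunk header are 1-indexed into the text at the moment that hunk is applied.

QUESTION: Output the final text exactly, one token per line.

Hunk 1: at line 4 remove [jbnhq] add [kset] -> 13 lines: vjft cuj oicf rtg ufls kset tjux epqz reeji dehqy orl mmj urbk
Hunk 2: at line 6 remove [tjux,epqz] add [olydd,yuj] -> 13 lines: vjft cuj oicf rtg ufls kset olydd yuj reeji dehqy orl mmj urbk
Hunk 3: at line 3 remove [rtg] add [oqlu,evvbj] -> 14 lines: vjft cuj oicf oqlu evvbj ufls kset olydd yuj reeji dehqy orl mmj urbk
Hunk 4: at line 3 remove [oqlu,evvbj] add [aaky,lov,akzd] -> 15 lines: vjft cuj oicf aaky lov akzd ufls kset olydd yuj reeji dehqy orl mmj urbk
Hunk 5: at line 3 remove [aaky,lov] add [rmj] -> 14 lines: vjft cuj oicf rmj akzd ufls kset olydd yuj reeji dehqy orl mmj urbk
Hunk 6: at line 7 remove [olydd,yuj,reeji] add [hgo,piou,zyjv] -> 14 lines: vjft cuj oicf rmj akzd ufls kset hgo piou zyjv dehqy orl mmj urbk
Hunk 7: at line 3 remove [rmj] add [pjemm] -> 14 lines: vjft cuj oicf pjemm akzd ufls kset hgo piou zyjv dehqy orl mmj urbk

Answer: vjft
cuj
oicf
pjemm
akzd
ufls
kset
hgo
piou
zyjv
dehqy
orl
mmj
urbk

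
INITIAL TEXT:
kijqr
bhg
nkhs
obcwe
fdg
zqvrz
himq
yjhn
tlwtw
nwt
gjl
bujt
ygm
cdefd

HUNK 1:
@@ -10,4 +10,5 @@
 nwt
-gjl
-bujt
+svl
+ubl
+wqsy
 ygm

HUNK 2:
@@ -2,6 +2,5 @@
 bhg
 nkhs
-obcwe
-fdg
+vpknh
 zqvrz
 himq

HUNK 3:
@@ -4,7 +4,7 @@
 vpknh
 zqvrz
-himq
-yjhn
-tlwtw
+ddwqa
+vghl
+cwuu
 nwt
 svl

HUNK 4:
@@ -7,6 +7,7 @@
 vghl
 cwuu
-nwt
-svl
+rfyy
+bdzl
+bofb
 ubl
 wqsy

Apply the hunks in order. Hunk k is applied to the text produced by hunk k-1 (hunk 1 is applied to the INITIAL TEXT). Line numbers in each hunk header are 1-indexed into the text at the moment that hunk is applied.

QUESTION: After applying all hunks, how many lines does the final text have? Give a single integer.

Hunk 1: at line 10 remove [gjl,bujt] add [svl,ubl,wqsy] -> 15 lines: kijqr bhg nkhs obcwe fdg zqvrz himq yjhn tlwtw nwt svl ubl wqsy ygm cdefd
Hunk 2: at line 2 remove [obcwe,fdg] add [vpknh] -> 14 lines: kijqr bhg nkhs vpknh zqvrz himq yjhn tlwtw nwt svl ubl wqsy ygm cdefd
Hunk 3: at line 4 remove [himq,yjhn,tlwtw] add [ddwqa,vghl,cwuu] -> 14 lines: kijqr bhg nkhs vpknh zqvrz ddwqa vghl cwuu nwt svl ubl wqsy ygm cdefd
Hunk 4: at line 7 remove [nwt,svl] add [rfyy,bdzl,bofb] -> 15 lines: kijqr bhg nkhs vpknh zqvrz ddwqa vghl cwuu rfyy bdzl bofb ubl wqsy ygm cdefd
Final line count: 15

Answer: 15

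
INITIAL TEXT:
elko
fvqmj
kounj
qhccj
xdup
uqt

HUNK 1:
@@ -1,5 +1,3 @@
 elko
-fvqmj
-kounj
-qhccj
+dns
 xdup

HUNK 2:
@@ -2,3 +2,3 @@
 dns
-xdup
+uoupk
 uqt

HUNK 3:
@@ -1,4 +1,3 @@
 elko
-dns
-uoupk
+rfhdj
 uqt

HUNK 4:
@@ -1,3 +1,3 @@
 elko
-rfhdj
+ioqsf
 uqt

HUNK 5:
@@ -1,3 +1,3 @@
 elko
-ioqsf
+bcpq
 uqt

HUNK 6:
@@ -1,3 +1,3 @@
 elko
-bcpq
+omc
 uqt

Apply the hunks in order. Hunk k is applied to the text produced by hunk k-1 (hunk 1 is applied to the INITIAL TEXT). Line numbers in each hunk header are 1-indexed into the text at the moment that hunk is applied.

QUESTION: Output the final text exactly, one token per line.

Hunk 1: at line 1 remove [fvqmj,kounj,qhccj] add [dns] -> 4 lines: elko dns xdup uqt
Hunk 2: at line 2 remove [xdup] add [uoupk] -> 4 lines: elko dns uoupk uqt
Hunk 3: at line 1 remove [dns,uoupk] add [rfhdj] -> 3 lines: elko rfhdj uqt
Hunk 4: at line 1 remove [rfhdj] add [ioqsf] -> 3 lines: elko ioqsf uqt
Hunk 5: at line 1 remove [ioqsf] add [bcpq] -> 3 lines: elko bcpq uqt
Hunk 6: at line 1 remove [bcpq] add [omc] -> 3 lines: elko omc uqt

Answer: elko
omc
uqt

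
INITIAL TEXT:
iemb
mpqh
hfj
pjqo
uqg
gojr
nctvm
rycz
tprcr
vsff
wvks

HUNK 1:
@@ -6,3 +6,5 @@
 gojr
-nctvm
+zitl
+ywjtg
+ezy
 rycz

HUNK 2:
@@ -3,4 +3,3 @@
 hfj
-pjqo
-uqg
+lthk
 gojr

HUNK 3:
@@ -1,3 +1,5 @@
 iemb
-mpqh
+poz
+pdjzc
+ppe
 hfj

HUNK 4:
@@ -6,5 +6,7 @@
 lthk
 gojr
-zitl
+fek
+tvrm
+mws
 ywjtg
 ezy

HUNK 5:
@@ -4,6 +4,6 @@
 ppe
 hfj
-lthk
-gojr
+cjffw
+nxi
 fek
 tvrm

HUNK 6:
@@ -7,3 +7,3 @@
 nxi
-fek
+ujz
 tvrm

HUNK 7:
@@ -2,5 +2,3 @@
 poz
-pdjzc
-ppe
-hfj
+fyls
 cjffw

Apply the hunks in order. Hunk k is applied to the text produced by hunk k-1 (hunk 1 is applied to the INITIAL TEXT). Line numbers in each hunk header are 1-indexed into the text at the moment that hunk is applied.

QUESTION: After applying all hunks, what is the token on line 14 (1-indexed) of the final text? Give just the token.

Answer: wvks

Derivation:
Hunk 1: at line 6 remove [nctvm] add [zitl,ywjtg,ezy] -> 13 lines: iemb mpqh hfj pjqo uqg gojr zitl ywjtg ezy rycz tprcr vsff wvks
Hunk 2: at line 3 remove [pjqo,uqg] add [lthk] -> 12 lines: iemb mpqh hfj lthk gojr zitl ywjtg ezy rycz tprcr vsff wvks
Hunk 3: at line 1 remove [mpqh] add [poz,pdjzc,ppe] -> 14 lines: iemb poz pdjzc ppe hfj lthk gojr zitl ywjtg ezy rycz tprcr vsff wvks
Hunk 4: at line 6 remove [zitl] add [fek,tvrm,mws] -> 16 lines: iemb poz pdjzc ppe hfj lthk gojr fek tvrm mws ywjtg ezy rycz tprcr vsff wvks
Hunk 5: at line 4 remove [lthk,gojr] add [cjffw,nxi] -> 16 lines: iemb poz pdjzc ppe hfj cjffw nxi fek tvrm mws ywjtg ezy rycz tprcr vsff wvks
Hunk 6: at line 7 remove [fek] add [ujz] -> 16 lines: iemb poz pdjzc ppe hfj cjffw nxi ujz tvrm mws ywjtg ezy rycz tprcr vsff wvks
Hunk 7: at line 2 remove [pdjzc,ppe,hfj] add [fyls] -> 14 lines: iemb poz fyls cjffw nxi ujz tvrm mws ywjtg ezy rycz tprcr vsff wvks
Final line 14: wvks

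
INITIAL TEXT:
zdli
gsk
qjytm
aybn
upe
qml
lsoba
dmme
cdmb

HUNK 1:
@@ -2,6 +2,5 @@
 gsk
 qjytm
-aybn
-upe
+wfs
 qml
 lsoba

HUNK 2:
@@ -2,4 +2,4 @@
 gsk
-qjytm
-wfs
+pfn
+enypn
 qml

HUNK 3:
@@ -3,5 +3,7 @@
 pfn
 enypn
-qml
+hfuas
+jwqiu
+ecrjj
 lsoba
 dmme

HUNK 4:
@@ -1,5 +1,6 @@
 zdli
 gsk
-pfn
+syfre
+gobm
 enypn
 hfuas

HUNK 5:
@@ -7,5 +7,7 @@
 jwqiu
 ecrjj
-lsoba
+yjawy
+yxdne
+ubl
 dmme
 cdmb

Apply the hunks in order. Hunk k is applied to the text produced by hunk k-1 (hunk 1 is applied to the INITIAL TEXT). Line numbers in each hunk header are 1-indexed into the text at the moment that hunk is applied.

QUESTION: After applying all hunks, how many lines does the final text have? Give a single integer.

Answer: 13

Derivation:
Hunk 1: at line 2 remove [aybn,upe] add [wfs] -> 8 lines: zdli gsk qjytm wfs qml lsoba dmme cdmb
Hunk 2: at line 2 remove [qjytm,wfs] add [pfn,enypn] -> 8 lines: zdli gsk pfn enypn qml lsoba dmme cdmb
Hunk 3: at line 3 remove [qml] add [hfuas,jwqiu,ecrjj] -> 10 lines: zdli gsk pfn enypn hfuas jwqiu ecrjj lsoba dmme cdmb
Hunk 4: at line 1 remove [pfn] add [syfre,gobm] -> 11 lines: zdli gsk syfre gobm enypn hfuas jwqiu ecrjj lsoba dmme cdmb
Hunk 5: at line 7 remove [lsoba] add [yjawy,yxdne,ubl] -> 13 lines: zdli gsk syfre gobm enypn hfuas jwqiu ecrjj yjawy yxdne ubl dmme cdmb
Final line count: 13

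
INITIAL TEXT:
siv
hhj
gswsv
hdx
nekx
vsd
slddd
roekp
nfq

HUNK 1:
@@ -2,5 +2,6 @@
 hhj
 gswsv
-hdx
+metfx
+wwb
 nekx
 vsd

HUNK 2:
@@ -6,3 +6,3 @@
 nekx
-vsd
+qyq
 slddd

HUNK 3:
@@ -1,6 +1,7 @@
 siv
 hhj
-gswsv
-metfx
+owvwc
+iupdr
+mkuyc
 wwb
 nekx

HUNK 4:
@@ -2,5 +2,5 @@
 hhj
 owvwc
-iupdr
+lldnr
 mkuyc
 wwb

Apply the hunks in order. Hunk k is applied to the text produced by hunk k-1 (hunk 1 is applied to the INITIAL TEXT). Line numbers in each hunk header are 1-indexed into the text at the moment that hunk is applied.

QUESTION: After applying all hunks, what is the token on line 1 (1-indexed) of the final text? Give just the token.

Answer: siv

Derivation:
Hunk 1: at line 2 remove [hdx] add [metfx,wwb] -> 10 lines: siv hhj gswsv metfx wwb nekx vsd slddd roekp nfq
Hunk 2: at line 6 remove [vsd] add [qyq] -> 10 lines: siv hhj gswsv metfx wwb nekx qyq slddd roekp nfq
Hunk 3: at line 1 remove [gswsv,metfx] add [owvwc,iupdr,mkuyc] -> 11 lines: siv hhj owvwc iupdr mkuyc wwb nekx qyq slddd roekp nfq
Hunk 4: at line 2 remove [iupdr] add [lldnr] -> 11 lines: siv hhj owvwc lldnr mkuyc wwb nekx qyq slddd roekp nfq
Final line 1: siv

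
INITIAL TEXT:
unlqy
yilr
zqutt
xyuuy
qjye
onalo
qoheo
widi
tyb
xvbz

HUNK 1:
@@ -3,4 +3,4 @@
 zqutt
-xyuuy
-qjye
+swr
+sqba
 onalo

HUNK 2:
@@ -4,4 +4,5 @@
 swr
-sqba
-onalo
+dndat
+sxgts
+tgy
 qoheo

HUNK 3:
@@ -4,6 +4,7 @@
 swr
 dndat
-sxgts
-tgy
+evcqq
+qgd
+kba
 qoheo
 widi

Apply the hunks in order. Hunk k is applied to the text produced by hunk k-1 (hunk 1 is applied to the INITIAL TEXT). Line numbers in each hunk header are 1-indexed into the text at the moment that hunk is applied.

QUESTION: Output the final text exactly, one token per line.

Answer: unlqy
yilr
zqutt
swr
dndat
evcqq
qgd
kba
qoheo
widi
tyb
xvbz

Derivation:
Hunk 1: at line 3 remove [xyuuy,qjye] add [swr,sqba] -> 10 lines: unlqy yilr zqutt swr sqba onalo qoheo widi tyb xvbz
Hunk 2: at line 4 remove [sqba,onalo] add [dndat,sxgts,tgy] -> 11 lines: unlqy yilr zqutt swr dndat sxgts tgy qoheo widi tyb xvbz
Hunk 3: at line 4 remove [sxgts,tgy] add [evcqq,qgd,kba] -> 12 lines: unlqy yilr zqutt swr dndat evcqq qgd kba qoheo widi tyb xvbz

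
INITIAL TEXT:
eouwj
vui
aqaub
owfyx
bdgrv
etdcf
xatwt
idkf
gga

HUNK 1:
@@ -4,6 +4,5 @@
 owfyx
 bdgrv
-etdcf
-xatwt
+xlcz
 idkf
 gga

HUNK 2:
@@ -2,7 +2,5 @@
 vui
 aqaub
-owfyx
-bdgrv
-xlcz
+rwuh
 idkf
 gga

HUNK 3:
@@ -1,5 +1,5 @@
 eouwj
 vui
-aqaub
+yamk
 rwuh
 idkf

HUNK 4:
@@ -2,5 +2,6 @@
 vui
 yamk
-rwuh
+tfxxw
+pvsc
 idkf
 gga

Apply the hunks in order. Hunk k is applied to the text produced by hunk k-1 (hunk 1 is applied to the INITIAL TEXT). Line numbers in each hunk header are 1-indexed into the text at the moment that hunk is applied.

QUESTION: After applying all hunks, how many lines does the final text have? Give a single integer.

Hunk 1: at line 4 remove [etdcf,xatwt] add [xlcz] -> 8 lines: eouwj vui aqaub owfyx bdgrv xlcz idkf gga
Hunk 2: at line 2 remove [owfyx,bdgrv,xlcz] add [rwuh] -> 6 lines: eouwj vui aqaub rwuh idkf gga
Hunk 3: at line 1 remove [aqaub] add [yamk] -> 6 lines: eouwj vui yamk rwuh idkf gga
Hunk 4: at line 2 remove [rwuh] add [tfxxw,pvsc] -> 7 lines: eouwj vui yamk tfxxw pvsc idkf gga
Final line count: 7

Answer: 7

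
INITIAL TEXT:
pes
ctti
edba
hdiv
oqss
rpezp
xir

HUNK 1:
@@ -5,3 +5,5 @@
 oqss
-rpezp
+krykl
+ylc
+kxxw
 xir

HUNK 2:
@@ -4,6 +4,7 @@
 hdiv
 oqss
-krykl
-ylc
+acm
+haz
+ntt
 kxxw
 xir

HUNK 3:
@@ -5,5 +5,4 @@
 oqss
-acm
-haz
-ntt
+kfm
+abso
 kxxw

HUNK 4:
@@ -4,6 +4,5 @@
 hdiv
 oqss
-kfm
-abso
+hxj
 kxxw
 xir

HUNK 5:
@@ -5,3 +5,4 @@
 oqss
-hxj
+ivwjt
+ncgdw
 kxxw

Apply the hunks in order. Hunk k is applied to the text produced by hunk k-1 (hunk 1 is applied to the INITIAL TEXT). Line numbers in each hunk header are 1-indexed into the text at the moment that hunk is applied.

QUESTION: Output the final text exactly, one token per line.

Hunk 1: at line 5 remove [rpezp] add [krykl,ylc,kxxw] -> 9 lines: pes ctti edba hdiv oqss krykl ylc kxxw xir
Hunk 2: at line 4 remove [krykl,ylc] add [acm,haz,ntt] -> 10 lines: pes ctti edba hdiv oqss acm haz ntt kxxw xir
Hunk 3: at line 5 remove [acm,haz,ntt] add [kfm,abso] -> 9 lines: pes ctti edba hdiv oqss kfm abso kxxw xir
Hunk 4: at line 4 remove [kfm,abso] add [hxj] -> 8 lines: pes ctti edba hdiv oqss hxj kxxw xir
Hunk 5: at line 5 remove [hxj] add [ivwjt,ncgdw] -> 9 lines: pes ctti edba hdiv oqss ivwjt ncgdw kxxw xir

Answer: pes
ctti
edba
hdiv
oqss
ivwjt
ncgdw
kxxw
xir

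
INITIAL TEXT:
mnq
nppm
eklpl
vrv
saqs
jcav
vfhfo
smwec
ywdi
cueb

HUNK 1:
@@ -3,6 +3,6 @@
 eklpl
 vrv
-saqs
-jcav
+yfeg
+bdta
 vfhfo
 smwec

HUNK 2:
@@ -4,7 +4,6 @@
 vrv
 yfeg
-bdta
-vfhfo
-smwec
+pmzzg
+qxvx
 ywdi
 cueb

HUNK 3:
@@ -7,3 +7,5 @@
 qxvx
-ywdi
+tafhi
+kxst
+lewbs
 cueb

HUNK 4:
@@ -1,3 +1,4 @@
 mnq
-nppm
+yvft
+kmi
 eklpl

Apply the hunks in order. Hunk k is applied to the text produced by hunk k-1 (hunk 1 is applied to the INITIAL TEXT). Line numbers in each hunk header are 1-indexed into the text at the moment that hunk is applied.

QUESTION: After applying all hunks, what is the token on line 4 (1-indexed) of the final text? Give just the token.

Answer: eklpl

Derivation:
Hunk 1: at line 3 remove [saqs,jcav] add [yfeg,bdta] -> 10 lines: mnq nppm eklpl vrv yfeg bdta vfhfo smwec ywdi cueb
Hunk 2: at line 4 remove [bdta,vfhfo,smwec] add [pmzzg,qxvx] -> 9 lines: mnq nppm eklpl vrv yfeg pmzzg qxvx ywdi cueb
Hunk 3: at line 7 remove [ywdi] add [tafhi,kxst,lewbs] -> 11 lines: mnq nppm eklpl vrv yfeg pmzzg qxvx tafhi kxst lewbs cueb
Hunk 4: at line 1 remove [nppm] add [yvft,kmi] -> 12 lines: mnq yvft kmi eklpl vrv yfeg pmzzg qxvx tafhi kxst lewbs cueb
Final line 4: eklpl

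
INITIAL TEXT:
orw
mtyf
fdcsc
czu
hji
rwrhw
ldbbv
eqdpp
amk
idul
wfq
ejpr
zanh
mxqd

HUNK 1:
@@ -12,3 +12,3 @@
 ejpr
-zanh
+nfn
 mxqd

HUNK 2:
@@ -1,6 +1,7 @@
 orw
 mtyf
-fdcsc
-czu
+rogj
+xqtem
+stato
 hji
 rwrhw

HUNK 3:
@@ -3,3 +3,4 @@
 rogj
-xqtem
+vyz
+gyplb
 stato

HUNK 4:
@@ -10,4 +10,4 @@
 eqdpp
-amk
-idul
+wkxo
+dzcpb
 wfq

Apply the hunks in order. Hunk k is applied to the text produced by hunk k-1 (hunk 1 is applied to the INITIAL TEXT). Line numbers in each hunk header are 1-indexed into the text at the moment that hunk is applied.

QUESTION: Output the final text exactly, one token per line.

Answer: orw
mtyf
rogj
vyz
gyplb
stato
hji
rwrhw
ldbbv
eqdpp
wkxo
dzcpb
wfq
ejpr
nfn
mxqd

Derivation:
Hunk 1: at line 12 remove [zanh] add [nfn] -> 14 lines: orw mtyf fdcsc czu hji rwrhw ldbbv eqdpp amk idul wfq ejpr nfn mxqd
Hunk 2: at line 1 remove [fdcsc,czu] add [rogj,xqtem,stato] -> 15 lines: orw mtyf rogj xqtem stato hji rwrhw ldbbv eqdpp amk idul wfq ejpr nfn mxqd
Hunk 3: at line 3 remove [xqtem] add [vyz,gyplb] -> 16 lines: orw mtyf rogj vyz gyplb stato hji rwrhw ldbbv eqdpp amk idul wfq ejpr nfn mxqd
Hunk 4: at line 10 remove [amk,idul] add [wkxo,dzcpb] -> 16 lines: orw mtyf rogj vyz gyplb stato hji rwrhw ldbbv eqdpp wkxo dzcpb wfq ejpr nfn mxqd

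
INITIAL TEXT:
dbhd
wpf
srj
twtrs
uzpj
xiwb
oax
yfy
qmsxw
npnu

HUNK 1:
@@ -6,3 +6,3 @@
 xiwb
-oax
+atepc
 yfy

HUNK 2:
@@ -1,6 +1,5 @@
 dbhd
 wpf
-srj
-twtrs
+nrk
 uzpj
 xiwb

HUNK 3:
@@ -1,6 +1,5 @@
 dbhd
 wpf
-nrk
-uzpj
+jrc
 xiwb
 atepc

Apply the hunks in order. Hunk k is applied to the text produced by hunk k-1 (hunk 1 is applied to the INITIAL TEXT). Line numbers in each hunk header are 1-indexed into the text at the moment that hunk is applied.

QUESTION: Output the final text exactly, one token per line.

Answer: dbhd
wpf
jrc
xiwb
atepc
yfy
qmsxw
npnu

Derivation:
Hunk 1: at line 6 remove [oax] add [atepc] -> 10 lines: dbhd wpf srj twtrs uzpj xiwb atepc yfy qmsxw npnu
Hunk 2: at line 1 remove [srj,twtrs] add [nrk] -> 9 lines: dbhd wpf nrk uzpj xiwb atepc yfy qmsxw npnu
Hunk 3: at line 1 remove [nrk,uzpj] add [jrc] -> 8 lines: dbhd wpf jrc xiwb atepc yfy qmsxw npnu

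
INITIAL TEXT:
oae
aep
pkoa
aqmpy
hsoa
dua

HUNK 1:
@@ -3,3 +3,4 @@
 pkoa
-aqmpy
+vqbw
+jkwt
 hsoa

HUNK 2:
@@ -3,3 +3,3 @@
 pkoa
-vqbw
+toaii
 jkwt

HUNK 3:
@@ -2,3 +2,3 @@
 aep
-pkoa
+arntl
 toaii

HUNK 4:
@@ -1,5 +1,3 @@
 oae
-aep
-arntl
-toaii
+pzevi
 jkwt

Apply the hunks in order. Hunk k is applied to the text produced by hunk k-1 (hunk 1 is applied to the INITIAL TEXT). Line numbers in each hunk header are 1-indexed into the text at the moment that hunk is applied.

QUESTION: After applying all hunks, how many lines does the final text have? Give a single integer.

Hunk 1: at line 3 remove [aqmpy] add [vqbw,jkwt] -> 7 lines: oae aep pkoa vqbw jkwt hsoa dua
Hunk 2: at line 3 remove [vqbw] add [toaii] -> 7 lines: oae aep pkoa toaii jkwt hsoa dua
Hunk 3: at line 2 remove [pkoa] add [arntl] -> 7 lines: oae aep arntl toaii jkwt hsoa dua
Hunk 4: at line 1 remove [aep,arntl,toaii] add [pzevi] -> 5 lines: oae pzevi jkwt hsoa dua
Final line count: 5

Answer: 5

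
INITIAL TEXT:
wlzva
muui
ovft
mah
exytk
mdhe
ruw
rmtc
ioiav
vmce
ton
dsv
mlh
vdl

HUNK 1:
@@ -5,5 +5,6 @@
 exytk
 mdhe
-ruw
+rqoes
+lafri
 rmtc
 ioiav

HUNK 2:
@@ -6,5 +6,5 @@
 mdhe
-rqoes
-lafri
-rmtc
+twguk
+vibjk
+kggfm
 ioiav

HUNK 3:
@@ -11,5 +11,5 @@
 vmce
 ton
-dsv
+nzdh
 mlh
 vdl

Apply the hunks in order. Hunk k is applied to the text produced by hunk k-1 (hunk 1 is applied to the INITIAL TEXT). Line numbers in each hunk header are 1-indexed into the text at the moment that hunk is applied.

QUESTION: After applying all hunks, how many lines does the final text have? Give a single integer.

Answer: 15

Derivation:
Hunk 1: at line 5 remove [ruw] add [rqoes,lafri] -> 15 lines: wlzva muui ovft mah exytk mdhe rqoes lafri rmtc ioiav vmce ton dsv mlh vdl
Hunk 2: at line 6 remove [rqoes,lafri,rmtc] add [twguk,vibjk,kggfm] -> 15 lines: wlzva muui ovft mah exytk mdhe twguk vibjk kggfm ioiav vmce ton dsv mlh vdl
Hunk 3: at line 11 remove [dsv] add [nzdh] -> 15 lines: wlzva muui ovft mah exytk mdhe twguk vibjk kggfm ioiav vmce ton nzdh mlh vdl
Final line count: 15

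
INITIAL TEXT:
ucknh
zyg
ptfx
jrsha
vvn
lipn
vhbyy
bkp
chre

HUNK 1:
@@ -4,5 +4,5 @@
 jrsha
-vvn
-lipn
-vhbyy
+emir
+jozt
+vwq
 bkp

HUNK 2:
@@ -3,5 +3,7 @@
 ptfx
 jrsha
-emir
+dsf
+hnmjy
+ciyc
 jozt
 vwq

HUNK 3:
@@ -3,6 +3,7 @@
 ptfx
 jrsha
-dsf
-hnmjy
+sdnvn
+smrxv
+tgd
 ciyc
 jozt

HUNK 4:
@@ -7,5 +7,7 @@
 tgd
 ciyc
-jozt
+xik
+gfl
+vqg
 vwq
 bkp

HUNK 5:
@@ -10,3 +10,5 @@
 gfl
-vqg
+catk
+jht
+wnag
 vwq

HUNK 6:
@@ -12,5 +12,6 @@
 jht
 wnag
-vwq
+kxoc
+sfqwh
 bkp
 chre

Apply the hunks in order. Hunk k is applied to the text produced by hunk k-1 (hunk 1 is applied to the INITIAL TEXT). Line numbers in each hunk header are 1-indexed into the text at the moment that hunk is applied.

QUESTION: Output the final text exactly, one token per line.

Hunk 1: at line 4 remove [vvn,lipn,vhbyy] add [emir,jozt,vwq] -> 9 lines: ucknh zyg ptfx jrsha emir jozt vwq bkp chre
Hunk 2: at line 3 remove [emir] add [dsf,hnmjy,ciyc] -> 11 lines: ucknh zyg ptfx jrsha dsf hnmjy ciyc jozt vwq bkp chre
Hunk 3: at line 3 remove [dsf,hnmjy] add [sdnvn,smrxv,tgd] -> 12 lines: ucknh zyg ptfx jrsha sdnvn smrxv tgd ciyc jozt vwq bkp chre
Hunk 4: at line 7 remove [jozt] add [xik,gfl,vqg] -> 14 lines: ucknh zyg ptfx jrsha sdnvn smrxv tgd ciyc xik gfl vqg vwq bkp chre
Hunk 5: at line 10 remove [vqg] add [catk,jht,wnag] -> 16 lines: ucknh zyg ptfx jrsha sdnvn smrxv tgd ciyc xik gfl catk jht wnag vwq bkp chre
Hunk 6: at line 12 remove [vwq] add [kxoc,sfqwh] -> 17 lines: ucknh zyg ptfx jrsha sdnvn smrxv tgd ciyc xik gfl catk jht wnag kxoc sfqwh bkp chre

Answer: ucknh
zyg
ptfx
jrsha
sdnvn
smrxv
tgd
ciyc
xik
gfl
catk
jht
wnag
kxoc
sfqwh
bkp
chre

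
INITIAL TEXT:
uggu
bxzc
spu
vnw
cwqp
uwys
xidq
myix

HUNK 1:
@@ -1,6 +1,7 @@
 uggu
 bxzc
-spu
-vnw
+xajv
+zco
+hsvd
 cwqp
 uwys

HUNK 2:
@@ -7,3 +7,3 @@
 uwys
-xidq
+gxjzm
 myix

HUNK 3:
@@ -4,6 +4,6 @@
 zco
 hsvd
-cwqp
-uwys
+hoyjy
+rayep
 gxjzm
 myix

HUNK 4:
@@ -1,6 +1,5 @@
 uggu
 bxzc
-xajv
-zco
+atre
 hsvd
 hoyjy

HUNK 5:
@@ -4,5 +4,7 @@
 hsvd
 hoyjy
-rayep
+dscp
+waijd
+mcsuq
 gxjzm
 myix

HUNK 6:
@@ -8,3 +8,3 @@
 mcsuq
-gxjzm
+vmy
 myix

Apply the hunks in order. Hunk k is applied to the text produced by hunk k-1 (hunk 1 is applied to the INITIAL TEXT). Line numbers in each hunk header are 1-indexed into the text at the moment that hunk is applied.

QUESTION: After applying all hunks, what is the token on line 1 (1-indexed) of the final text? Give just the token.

Answer: uggu

Derivation:
Hunk 1: at line 1 remove [spu,vnw] add [xajv,zco,hsvd] -> 9 lines: uggu bxzc xajv zco hsvd cwqp uwys xidq myix
Hunk 2: at line 7 remove [xidq] add [gxjzm] -> 9 lines: uggu bxzc xajv zco hsvd cwqp uwys gxjzm myix
Hunk 3: at line 4 remove [cwqp,uwys] add [hoyjy,rayep] -> 9 lines: uggu bxzc xajv zco hsvd hoyjy rayep gxjzm myix
Hunk 4: at line 1 remove [xajv,zco] add [atre] -> 8 lines: uggu bxzc atre hsvd hoyjy rayep gxjzm myix
Hunk 5: at line 4 remove [rayep] add [dscp,waijd,mcsuq] -> 10 lines: uggu bxzc atre hsvd hoyjy dscp waijd mcsuq gxjzm myix
Hunk 6: at line 8 remove [gxjzm] add [vmy] -> 10 lines: uggu bxzc atre hsvd hoyjy dscp waijd mcsuq vmy myix
Final line 1: uggu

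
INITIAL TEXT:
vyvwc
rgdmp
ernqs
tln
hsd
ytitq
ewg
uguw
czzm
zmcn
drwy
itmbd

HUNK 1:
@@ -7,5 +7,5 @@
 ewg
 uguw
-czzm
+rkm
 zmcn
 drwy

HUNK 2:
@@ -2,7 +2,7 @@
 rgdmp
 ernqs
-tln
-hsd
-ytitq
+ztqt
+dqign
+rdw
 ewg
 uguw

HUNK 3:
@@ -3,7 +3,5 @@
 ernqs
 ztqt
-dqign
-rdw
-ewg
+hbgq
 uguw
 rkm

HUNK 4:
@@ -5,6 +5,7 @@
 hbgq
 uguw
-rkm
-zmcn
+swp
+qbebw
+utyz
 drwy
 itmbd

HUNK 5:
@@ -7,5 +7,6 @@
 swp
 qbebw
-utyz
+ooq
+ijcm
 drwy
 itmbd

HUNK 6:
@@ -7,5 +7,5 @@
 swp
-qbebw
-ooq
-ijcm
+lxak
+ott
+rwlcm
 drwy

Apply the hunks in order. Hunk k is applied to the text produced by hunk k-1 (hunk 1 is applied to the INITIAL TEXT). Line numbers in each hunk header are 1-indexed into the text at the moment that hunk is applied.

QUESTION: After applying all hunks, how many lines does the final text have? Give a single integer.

Hunk 1: at line 7 remove [czzm] add [rkm] -> 12 lines: vyvwc rgdmp ernqs tln hsd ytitq ewg uguw rkm zmcn drwy itmbd
Hunk 2: at line 2 remove [tln,hsd,ytitq] add [ztqt,dqign,rdw] -> 12 lines: vyvwc rgdmp ernqs ztqt dqign rdw ewg uguw rkm zmcn drwy itmbd
Hunk 3: at line 3 remove [dqign,rdw,ewg] add [hbgq] -> 10 lines: vyvwc rgdmp ernqs ztqt hbgq uguw rkm zmcn drwy itmbd
Hunk 4: at line 5 remove [rkm,zmcn] add [swp,qbebw,utyz] -> 11 lines: vyvwc rgdmp ernqs ztqt hbgq uguw swp qbebw utyz drwy itmbd
Hunk 5: at line 7 remove [utyz] add [ooq,ijcm] -> 12 lines: vyvwc rgdmp ernqs ztqt hbgq uguw swp qbebw ooq ijcm drwy itmbd
Hunk 6: at line 7 remove [qbebw,ooq,ijcm] add [lxak,ott,rwlcm] -> 12 lines: vyvwc rgdmp ernqs ztqt hbgq uguw swp lxak ott rwlcm drwy itmbd
Final line count: 12

Answer: 12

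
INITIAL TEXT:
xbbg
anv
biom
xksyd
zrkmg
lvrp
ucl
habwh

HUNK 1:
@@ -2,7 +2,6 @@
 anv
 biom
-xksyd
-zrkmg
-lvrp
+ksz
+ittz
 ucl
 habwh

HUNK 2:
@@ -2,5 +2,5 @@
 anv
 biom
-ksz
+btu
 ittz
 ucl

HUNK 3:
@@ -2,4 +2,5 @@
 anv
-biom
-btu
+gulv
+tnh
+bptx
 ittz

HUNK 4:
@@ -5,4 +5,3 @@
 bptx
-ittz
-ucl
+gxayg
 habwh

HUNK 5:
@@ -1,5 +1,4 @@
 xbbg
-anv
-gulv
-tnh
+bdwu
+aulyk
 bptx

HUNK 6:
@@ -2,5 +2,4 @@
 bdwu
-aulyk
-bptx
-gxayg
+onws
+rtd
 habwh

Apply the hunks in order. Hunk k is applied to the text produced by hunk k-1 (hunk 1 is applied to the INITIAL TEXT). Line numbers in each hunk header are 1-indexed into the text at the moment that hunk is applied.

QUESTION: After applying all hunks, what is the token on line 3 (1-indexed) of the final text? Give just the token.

Hunk 1: at line 2 remove [xksyd,zrkmg,lvrp] add [ksz,ittz] -> 7 lines: xbbg anv biom ksz ittz ucl habwh
Hunk 2: at line 2 remove [ksz] add [btu] -> 7 lines: xbbg anv biom btu ittz ucl habwh
Hunk 3: at line 2 remove [biom,btu] add [gulv,tnh,bptx] -> 8 lines: xbbg anv gulv tnh bptx ittz ucl habwh
Hunk 4: at line 5 remove [ittz,ucl] add [gxayg] -> 7 lines: xbbg anv gulv tnh bptx gxayg habwh
Hunk 5: at line 1 remove [anv,gulv,tnh] add [bdwu,aulyk] -> 6 lines: xbbg bdwu aulyk bptx gxayg habwh
Hunk 6: at line 2 remove [aulyk,bptx,gxayg] add [onws,rtd] -> 5 lines: xbbg bdwu onws rtd habwh
Final line 3: onws

Answer: onws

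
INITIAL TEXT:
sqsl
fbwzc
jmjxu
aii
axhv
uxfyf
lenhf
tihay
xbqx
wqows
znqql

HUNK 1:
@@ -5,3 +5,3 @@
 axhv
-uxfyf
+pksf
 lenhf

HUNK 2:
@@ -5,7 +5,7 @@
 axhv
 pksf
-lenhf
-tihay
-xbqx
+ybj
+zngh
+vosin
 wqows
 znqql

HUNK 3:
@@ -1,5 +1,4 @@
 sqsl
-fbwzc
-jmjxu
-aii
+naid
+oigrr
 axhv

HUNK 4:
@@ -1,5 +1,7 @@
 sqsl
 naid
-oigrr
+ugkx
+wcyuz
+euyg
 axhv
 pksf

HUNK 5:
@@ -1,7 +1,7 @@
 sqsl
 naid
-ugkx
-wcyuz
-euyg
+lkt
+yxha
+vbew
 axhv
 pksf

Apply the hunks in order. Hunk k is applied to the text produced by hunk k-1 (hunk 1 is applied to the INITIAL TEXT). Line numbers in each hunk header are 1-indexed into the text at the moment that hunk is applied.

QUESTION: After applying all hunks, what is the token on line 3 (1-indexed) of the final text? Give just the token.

Answer: lkt

Derivation:
Hunk 1: at line 5 remove [uxfyf] add [pksf] -> 11 lines: sqsl fbwzc jmjxu aii axhv pksf lenhf tihay xbqx wqows znqql
Hunk 2: at line 5 remove [lenhf,tihay,xbqx] add [ybj,zngh,vosin] -> 11 lines: sqsl fbwzc jmjxu aii axhv pksf ybj zngh vosin wqows znqql
Hunk 3: at line 1 remove [fbwzc,jmjxu,aii] add [naid,oigrr] -> 10 lines: sqsl naid oigrr axhv pksf ybj zngh vosin wqows znqql
Hunk 4: at line 1 remove [oigrr] add [ugkx,wcyuz,euyg] -> 12 lines: sqsl naid ugkx wcyuz euyg axhv pksf ybj zngh vosin wqows znqql
Hunk 5: at line 1 remove [ugkx,wcyuz,euyg] add [lkt,yxha,vbew] -> 12 lines: sqsl naid lkt yxha vbew axhv pksf ybj zngh vosin wqows znqql
Final line 3: lkt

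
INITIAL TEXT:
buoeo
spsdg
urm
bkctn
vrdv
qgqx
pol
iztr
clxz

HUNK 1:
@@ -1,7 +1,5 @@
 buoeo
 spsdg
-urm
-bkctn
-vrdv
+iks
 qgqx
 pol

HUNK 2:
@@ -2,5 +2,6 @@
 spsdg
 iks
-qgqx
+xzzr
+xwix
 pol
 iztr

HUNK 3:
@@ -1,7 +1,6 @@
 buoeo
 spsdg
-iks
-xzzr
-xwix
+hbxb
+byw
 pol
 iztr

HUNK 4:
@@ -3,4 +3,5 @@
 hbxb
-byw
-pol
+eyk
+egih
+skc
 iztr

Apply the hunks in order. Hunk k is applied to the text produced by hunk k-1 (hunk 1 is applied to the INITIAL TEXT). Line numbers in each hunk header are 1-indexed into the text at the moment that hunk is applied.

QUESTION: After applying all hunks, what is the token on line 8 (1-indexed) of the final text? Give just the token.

Hunk 1: at line 1 remove [urm,bkctn,vrdv] add [iks] -> 7 lines: buoeo spsdg iks qgqx pol iztr clxz
Hunk 2: at line 2 remove [qgqx] add [xzzr,xwix] -> 8 lines: buoeo spsdg iks xzzr xwix pol iztr clxz
Hunk 3: at line 1 remove [iks,xzzr,xwix] add [hbxb,byw] -> 7 lines: buoeo spsdg hbxb byw pol iztr clxz
Hunk 4: at line 3 remove [byw,pol] add [eyk,egih,skc] -> 8 lines: buoeo spsdg hbxb eyk egih skc iztr clxz
Final line 8: clxz

Answer: clxz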